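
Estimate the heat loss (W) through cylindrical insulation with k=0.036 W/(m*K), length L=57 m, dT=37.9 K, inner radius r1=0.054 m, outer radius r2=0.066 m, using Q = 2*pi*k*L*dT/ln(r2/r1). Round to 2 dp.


Q = 2*pi*0.036*57*37.9/ln(0.066/0.054) = 2435.08 W

2435.08 W


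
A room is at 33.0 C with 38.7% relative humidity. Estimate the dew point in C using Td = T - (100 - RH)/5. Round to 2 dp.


Td = 33.0 - (100-38.7)/5 = 20.74 C

20.74 C


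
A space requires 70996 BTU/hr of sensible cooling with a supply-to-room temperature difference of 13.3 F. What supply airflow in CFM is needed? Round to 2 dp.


CFM = 70996 / (1.08 * 13.3) = 4942.63

4942.63 CFM


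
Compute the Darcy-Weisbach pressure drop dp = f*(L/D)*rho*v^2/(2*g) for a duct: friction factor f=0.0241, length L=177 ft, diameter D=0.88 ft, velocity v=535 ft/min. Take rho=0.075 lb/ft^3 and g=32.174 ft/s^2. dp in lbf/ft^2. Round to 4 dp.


v_fps = 535/60 = 8.9167 ft/s
dp = 0.0241*(177/0.88)*0.075*8.9167^2/(2*32.174) = 0.4492 lbf/ft^2

0.4492 lbf/ft^2


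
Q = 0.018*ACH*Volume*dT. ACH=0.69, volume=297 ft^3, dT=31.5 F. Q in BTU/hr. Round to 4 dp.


Q = 0.018 * 0.69 * 297 * 31.5 = 116.1953 BTU/hr

116.1953 BTU/hr


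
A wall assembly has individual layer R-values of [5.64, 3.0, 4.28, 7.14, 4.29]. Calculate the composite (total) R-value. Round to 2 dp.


R_total = 5.64 + 3.0 + 4.28 + 7.14 + 4.29 = 24.35

24.35


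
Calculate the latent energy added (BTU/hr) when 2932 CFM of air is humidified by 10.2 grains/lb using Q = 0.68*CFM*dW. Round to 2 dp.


Q = 0.68 * 2932 * 10.2 = 20336.35 BTU/hr

20336.35 BTU/hr


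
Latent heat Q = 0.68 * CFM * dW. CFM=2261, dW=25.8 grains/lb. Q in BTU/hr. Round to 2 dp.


Q = 0.68 * 2261 * 25.8 = 39666.98 BTU/hr

39666.98 BTU/hr


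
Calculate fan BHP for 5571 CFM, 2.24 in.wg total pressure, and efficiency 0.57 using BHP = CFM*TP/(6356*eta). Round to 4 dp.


BHP = 5571 * 2.24 / (6356 * 0.57) = 3.4445 hp

3.4445 hp


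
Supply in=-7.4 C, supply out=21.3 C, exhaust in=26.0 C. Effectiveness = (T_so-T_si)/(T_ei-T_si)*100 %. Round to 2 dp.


eff = (21.3-(-7.4))/(26.0-(-7.4))*100 = 85.93 %

85.93 %


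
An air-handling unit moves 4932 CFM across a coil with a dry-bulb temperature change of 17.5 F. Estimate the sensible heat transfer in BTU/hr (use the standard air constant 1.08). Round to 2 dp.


Q = 1.08 * 4932 * 17.5 = 93214.80 BTU/hr

93214.80 BTU/hr


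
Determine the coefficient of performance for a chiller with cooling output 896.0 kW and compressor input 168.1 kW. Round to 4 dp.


COP = 896.0 / 168.1 = 5.3302

5.3302


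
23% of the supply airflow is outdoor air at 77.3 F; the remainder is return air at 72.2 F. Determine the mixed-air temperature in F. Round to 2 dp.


T_mix = 0.23*77.3 + 0.77*72.2 = 73.37 F

73.37 F


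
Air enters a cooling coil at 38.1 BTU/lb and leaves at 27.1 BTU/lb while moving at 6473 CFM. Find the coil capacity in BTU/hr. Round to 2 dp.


Q = 4.5 * 6473 * (38.1 - 27.1) = 320413.50 BTU/hr

320413.50 BTU/hr


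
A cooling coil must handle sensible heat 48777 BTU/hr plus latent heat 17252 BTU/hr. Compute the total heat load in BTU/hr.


Qt = 48777 + 17252 = 66029 BTU/hr

66029 BTU/hr


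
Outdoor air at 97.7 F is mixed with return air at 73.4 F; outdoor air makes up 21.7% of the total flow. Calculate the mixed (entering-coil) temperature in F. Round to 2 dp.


T_mix = 73.4 + (21.7/100)*(97.7-73.4) = 78.67 F

78.67 F


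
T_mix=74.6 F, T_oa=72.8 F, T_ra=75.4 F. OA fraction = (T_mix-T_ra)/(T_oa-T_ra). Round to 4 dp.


frac = (74.6 - 75.4) / (72.8 - 75.4) = 0.3077

0.3077


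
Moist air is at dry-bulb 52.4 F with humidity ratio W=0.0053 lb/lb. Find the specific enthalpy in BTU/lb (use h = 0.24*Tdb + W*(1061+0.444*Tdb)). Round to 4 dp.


h = 0.24*52.4 + 0.0053*(1061+0.444*52.4) = 18.3226 BTU/lb

18.3226 BTU/lb


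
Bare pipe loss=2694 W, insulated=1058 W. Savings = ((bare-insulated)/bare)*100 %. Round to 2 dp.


Savings = ((2694-1058)/2694)*100 = 60.73 %

60.73 %


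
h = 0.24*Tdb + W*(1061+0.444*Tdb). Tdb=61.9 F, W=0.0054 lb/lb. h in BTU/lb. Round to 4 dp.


h = 0.24*61.9 + 0.0054*(1061+0.444*61.9) = 20.7338 BTU/lb

20.7338 BTU/lb


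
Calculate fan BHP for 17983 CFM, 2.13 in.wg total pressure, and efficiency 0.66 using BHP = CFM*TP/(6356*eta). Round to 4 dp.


BHP = 17983 * 2.13 / (6356 * 0.66) = 9.1309 hp

9.1309 hp


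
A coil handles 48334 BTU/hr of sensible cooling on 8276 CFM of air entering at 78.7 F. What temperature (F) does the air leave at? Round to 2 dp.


dT = 48334/(1.08*8276) = 5.4076
T_leave = 78.7 - 5.4076 = 73.29 F

73.29 F


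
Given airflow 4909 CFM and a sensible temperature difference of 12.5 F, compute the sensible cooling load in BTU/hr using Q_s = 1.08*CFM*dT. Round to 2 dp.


Q = 1.08 * 4909 * 12.5 = 66271.50 BTU/hr

66271.50 BTU/hr


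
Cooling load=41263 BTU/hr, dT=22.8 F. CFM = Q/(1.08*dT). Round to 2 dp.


CFM = 41263 / (1.08 * 22.8) = 1675.72

1675.72 CFM


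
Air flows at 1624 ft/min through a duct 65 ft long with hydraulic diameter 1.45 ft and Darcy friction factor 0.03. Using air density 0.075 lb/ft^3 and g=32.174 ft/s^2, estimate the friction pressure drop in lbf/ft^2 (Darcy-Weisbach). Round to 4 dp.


v_fps = 1624/60 = 27.0667 ft/s
dp = 0.03*(65/1.45)*0.075*27.0667^2/(2*32.174) = 1.1483 lbf/ft^2

1.1483 lbf/ft^2


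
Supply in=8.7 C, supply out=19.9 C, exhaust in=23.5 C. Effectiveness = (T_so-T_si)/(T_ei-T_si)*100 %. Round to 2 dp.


eff = (19.9-8.7)/(23.5-8.7)*100 = 75.68 %

75.68 %


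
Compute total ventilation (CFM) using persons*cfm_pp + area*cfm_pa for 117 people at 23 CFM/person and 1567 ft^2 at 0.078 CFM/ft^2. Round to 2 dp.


Total = 117*23 + 1567*0.078 = 2813.23 CFM

2813.23 CFM


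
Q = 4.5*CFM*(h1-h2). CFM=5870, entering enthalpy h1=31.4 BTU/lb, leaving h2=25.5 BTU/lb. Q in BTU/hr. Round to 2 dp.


Q = 4.5 * 5870 * (31.4 - 25.5) = 155848.50 BTU/hr

155848.50 BTU/hr


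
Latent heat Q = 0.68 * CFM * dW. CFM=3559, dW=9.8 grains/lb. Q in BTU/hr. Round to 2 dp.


Q = 0.68 * 3559 * 9.8 = 23717.18 BTU/hr

23717.18 BTU/hr


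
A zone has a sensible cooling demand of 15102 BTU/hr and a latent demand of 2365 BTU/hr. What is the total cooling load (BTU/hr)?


Qt = 15102 + 2365 = 17467 BTU/hr

17467 BTU/hr


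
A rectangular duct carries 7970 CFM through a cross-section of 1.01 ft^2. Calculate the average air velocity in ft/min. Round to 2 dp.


V = 7970 / 1.01 = 7891.09 ft/min

7891.09 ft/min


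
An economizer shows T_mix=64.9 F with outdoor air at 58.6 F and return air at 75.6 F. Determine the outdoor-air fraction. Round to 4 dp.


frac = (64.9 - 75.6) / (58.6 - 75.6) = 0.6294

0.6294


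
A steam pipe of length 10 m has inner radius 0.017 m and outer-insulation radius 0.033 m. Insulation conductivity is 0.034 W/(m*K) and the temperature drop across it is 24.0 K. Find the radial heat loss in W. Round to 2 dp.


Q = 2*pi*0.034*10*24.0/ln(0.033/0.017) = 77.30 W

77.30 W


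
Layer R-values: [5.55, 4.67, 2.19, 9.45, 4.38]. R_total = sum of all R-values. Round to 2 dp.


R_total = 5.55 + 4.67 + 2.19 + 9.45 + 4.38 = 26.24

26.24


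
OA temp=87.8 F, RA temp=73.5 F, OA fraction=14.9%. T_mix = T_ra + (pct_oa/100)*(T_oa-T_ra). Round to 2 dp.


T_mix = 73.5 + (14.9/100)*(87.8-73.5) = 75.63 F

75.63 F


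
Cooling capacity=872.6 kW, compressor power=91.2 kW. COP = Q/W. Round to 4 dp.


COP = 872.6 / 91.2 = 9.5680

9.5680


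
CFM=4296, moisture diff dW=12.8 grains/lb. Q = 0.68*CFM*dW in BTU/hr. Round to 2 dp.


Q = 0.68 * 4296 * 12.8 = 37392.38 BTU/hr

37392.38 BTU/hr


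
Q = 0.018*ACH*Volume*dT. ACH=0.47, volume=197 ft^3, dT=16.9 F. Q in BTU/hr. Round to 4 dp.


Q = 0.018 * 0.47 * 197 * 16.9 = 28.1659 BTU/hr

28.1659 BTU/hr


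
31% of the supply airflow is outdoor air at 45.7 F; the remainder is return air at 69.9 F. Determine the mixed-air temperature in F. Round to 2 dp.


T_mix = 0.31*45.7 + 0.69*69.9 = 62.40 F

62.40 F


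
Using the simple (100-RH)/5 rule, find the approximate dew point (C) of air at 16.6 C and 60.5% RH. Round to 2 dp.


Td = 16.6 - (100-60.5)/5 = 8.70 C

8.70 C


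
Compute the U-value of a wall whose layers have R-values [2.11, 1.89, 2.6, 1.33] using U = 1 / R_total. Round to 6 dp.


R_total = 2.11 + 1.89 + 2.6 + 1.33 = 7.93
U = 1/7.93 = 0.126103

0.126103


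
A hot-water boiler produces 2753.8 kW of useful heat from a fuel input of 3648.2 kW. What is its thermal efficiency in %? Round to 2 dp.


eta = (2753.8/3648.2)*100 = 75.48 %

75.48 %


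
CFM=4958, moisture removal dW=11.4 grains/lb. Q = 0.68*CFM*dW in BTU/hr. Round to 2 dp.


Q = 0.68 * 4958 * 11.4 = 38434.42 BTU/hr

38434.42 BTU/hr


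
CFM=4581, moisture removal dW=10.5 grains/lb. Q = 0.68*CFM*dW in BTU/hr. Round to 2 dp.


Q = 0.68 * 4581 * 10.5 = 32708.34 BTU/hr

32708.34 BTU/hr


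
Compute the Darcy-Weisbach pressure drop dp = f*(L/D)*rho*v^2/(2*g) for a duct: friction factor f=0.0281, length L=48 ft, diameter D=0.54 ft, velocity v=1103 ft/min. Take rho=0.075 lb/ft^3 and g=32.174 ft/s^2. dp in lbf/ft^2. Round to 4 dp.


v_fps = 1103/60 = 18.3833 ft/s
dp = 0.0281*(48/0.54)*0.075*18.3833^2/(2*32.174) = 0.9838 lbf/ft^2

0.9838 lbf/ft^2


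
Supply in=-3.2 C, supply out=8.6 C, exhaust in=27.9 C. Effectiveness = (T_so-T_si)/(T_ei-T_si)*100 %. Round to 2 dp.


eff = (8.6-(-3.2))/(27.9-(-3.2))*100 = 37.94 %

37.94 %


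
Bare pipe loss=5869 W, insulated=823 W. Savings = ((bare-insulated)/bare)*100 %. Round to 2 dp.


Savings = ((5869-823)/5869)*100 = 85.98 %

85.98 %


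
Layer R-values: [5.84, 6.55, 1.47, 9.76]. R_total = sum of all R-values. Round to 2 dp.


R_total = 5.84 + 6.55 + 1.47 + 9.76 = 23.62

23.62


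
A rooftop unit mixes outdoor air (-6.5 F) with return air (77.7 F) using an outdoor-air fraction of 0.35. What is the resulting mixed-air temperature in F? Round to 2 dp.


T_mix = 0.35*(-6.5) + 0.65*77.7 = 48.23 F

48.23 F


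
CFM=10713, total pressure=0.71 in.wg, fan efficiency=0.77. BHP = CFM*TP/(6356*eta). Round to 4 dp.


BHP = 10713 * 0.71 / (6356 * 0.77) = 1.5542 hp

1.5542 hp


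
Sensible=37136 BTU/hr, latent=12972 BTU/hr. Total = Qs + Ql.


Qt = 37136 + 12972 = 50108 BTU/hr

50108 BTU/hr


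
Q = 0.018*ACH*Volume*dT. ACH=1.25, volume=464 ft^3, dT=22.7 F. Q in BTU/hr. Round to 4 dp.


Q = 0.018 * 1.25 * 464 * 22.7 = 236.9880 BTU/hr

236.9880 BTU/hr


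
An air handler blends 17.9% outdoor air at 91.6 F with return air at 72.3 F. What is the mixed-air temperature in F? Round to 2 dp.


T_mix = 72.3 + (17.9/100)*(91.6-72.3) = 75.75 F

75.75 F


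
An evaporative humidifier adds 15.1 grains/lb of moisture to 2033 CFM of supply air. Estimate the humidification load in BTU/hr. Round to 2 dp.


Q = 0.68 * 2033 * 15.1 = 20874.84 BTU/hr

20874.84 BTU/hr


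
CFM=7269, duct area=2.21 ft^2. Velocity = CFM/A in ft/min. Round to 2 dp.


V = 7269 / 2.21 = 3289.14 ft/min

3289.14 ft/min


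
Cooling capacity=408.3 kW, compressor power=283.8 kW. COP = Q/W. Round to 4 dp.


COP = 408.3 / 283.8 = 1.4387

1.4387


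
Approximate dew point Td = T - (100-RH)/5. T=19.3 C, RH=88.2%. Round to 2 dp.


Td = 19.3 - (100-88.2)/5 = 16.94 C

16.94 C


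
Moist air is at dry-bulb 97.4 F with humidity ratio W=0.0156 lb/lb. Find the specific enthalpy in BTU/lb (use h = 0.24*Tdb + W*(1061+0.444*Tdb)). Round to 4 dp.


h = 0.24*97.4 + 0.0156*(1061+0.444*97.4) = 40.6022 BTU/lb

40.6022 BTU/lb


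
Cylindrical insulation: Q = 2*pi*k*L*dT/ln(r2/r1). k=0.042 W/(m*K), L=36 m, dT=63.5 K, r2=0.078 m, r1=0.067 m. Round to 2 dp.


Q = 2*pi*0.042*36*63.5/ln(0.078/0.067) = 3968.40 W

3968.40 W


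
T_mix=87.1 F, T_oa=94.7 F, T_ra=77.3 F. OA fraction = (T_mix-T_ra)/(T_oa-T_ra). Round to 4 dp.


frac = (87.1 - 77.3) / (94.7 - 77.3) = 0.5632

0.5632


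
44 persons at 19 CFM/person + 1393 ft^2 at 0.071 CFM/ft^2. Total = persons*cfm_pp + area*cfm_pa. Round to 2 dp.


Total = 44*19 + 1393*0.071 = 934.90 CFM

934.90 CFM


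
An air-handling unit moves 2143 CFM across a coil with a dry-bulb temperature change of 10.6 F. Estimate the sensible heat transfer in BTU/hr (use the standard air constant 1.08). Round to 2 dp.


Q = 1.08 * 2143 * 10.6 = 24533.06 BTU/hr

24533.06 BTU/hr


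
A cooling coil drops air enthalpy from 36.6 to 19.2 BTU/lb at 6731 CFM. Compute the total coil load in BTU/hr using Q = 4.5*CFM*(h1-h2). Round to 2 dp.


Q = 4.5 * 6731 * (36.6 - 19.2) = 527037.30 BTU/hr

527037.30 BTU/hr


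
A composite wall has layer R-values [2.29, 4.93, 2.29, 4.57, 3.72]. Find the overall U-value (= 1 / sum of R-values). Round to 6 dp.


R_total = 2.29 + 4.93 + 2.29 + 4.57 + 3.72 = 17.80
U = 1/17.80 = 0.056180

0.056180


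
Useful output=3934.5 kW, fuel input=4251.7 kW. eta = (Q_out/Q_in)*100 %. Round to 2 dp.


eta = (3934.5/4251.7)*100 = 92.54 %

92.54 %


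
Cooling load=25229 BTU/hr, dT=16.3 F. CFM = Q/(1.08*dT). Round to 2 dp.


CFM = 25229 / (1.08 * 16.3) = 1433.14

1433.14 CFM


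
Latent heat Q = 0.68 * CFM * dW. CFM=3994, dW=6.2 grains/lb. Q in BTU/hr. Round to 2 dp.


Q = 0.68 * 3994 * 6.2 = 16838.70 BTU/hr

16838.70 BTU/hr


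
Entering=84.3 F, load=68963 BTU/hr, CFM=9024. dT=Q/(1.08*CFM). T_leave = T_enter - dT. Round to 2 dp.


dT = 68963/(1.08*9024) = 7.0761
T_leave = 84.3 - 7.0761 = 77.22 F

77.22 F


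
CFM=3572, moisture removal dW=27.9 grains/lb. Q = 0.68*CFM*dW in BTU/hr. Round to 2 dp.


Q = 0.68 * 3572 * 27.9 = 67767.98 BTU/hr

67767.98 BTU/hr


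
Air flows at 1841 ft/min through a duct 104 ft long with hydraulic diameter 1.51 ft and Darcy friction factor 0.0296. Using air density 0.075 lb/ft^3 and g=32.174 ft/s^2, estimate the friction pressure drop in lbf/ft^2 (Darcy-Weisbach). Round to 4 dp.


v_fps = 1841/60 = 30.6833 ft/s
dp = 0.0296*(104/1.51)*0.075*30.6833^2/(2*32.174) = 2.2371 lbf/ft^2

2.2371 lbf/ft^2


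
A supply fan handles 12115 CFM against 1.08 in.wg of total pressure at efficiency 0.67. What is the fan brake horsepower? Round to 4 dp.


BHP = 12115 * 1.08 / (6356 * 0.67) = 3.0725 hp

3.0725 hp


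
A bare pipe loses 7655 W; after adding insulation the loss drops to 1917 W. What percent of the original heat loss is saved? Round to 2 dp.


Savings = ((7655-1917)/7655)*100 = 74.96 %

74.96 %


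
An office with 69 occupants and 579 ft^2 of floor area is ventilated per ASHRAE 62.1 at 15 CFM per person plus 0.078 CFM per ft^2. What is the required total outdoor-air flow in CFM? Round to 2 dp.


Total = 69*15 + 579*0.078 = 1080.16 CFM

1080.16 CFM


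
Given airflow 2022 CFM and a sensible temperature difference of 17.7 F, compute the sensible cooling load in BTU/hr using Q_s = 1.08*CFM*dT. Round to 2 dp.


Q = 1.08 * 2022 * 17.7 = 38652.55 BTU/hr

38652.55 BTU/hr


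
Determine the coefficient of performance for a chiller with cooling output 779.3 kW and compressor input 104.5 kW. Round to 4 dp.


COP = 779.3 / 104.5 = 7.4574

7.4574


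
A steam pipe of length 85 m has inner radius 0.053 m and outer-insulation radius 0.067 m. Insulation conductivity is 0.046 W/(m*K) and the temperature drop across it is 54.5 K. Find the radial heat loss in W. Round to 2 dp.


Q = 2*pi*0.046*85*54.5/ln(0.067/0.053) = 5712.08 W

5712.08 W


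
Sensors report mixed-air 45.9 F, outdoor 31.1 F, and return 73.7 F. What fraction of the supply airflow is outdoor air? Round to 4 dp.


frac = (45.9 - 73.7) / (31.1 - 73.7) = 0.6526

0.6526


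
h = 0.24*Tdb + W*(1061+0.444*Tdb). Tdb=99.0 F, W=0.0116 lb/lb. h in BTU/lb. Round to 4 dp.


h = 0.24*99.0 + 0.0116*(1061+0.444*99.0) = 36.5775 BTU/lb

36.5775 BTU/lb


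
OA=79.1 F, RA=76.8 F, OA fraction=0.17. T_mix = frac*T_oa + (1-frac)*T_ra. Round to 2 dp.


T_mix = 0.17*79.1 + 0.83*76.8 = 77.19 F

77.19 F


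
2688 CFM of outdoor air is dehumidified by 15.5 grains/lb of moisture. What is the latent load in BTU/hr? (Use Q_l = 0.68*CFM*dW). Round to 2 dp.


Q = 0.68 * 2688 * 15.5 = 28331.52 BTU/hr

28331.52 BTU/hr


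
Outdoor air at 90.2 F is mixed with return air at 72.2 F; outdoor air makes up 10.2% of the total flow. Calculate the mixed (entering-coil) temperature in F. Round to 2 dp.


T_mix = 72.2 + (10.2/100)*(90.2-72.2) = 74.04 F

74.04 F


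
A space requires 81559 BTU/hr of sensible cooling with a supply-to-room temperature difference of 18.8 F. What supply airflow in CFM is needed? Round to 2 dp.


CFM = 81559 / (1.08 * 18.8) = 4016.89

4016.89 CFM


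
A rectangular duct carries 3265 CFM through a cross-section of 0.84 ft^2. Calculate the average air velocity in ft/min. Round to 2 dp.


V = 3265 / 0.84 = 3886.90 ft/min

3886.90 ft/min


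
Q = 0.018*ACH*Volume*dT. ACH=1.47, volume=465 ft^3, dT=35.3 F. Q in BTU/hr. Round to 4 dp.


Q = 0.018 * 1.47 * 465 * 35.3 = 434.3277 BTU/hr

434.3277 BTU/hr


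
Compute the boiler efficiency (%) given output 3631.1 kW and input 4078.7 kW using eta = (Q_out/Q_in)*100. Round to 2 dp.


eta = (3631.1/4078.7)*100 = 89.03 %

89.03 %


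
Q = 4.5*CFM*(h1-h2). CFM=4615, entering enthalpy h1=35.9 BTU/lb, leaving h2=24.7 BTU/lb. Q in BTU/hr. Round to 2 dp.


Q = 4.5 * 4615 * (35.9 - 24.7) = 232596.00 BTU/hr

232596.00 BTU/hr


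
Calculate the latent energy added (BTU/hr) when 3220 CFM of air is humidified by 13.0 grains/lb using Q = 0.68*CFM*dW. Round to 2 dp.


Q = 0.68 * 3220 * 13.0 = 28464.80 BTU/hr

28464.80 BTU/hr


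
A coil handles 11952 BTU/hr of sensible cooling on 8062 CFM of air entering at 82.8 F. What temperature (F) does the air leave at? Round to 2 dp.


dT = 11952/(1.08*8062) = 1.3727
T_leave = 82.8 - 1.3727 = 81.43 F

81.43 F


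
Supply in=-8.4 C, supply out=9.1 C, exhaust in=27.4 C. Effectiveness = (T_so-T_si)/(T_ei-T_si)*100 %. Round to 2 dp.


eff = (9.1-(-8.4))/(27.4-(-8.4))*100 = 48.88 %

48.88 %


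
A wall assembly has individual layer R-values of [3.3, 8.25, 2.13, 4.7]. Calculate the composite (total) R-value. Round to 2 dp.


R_total = 3.3 + 8.25 + 2.13 + 4.7 = 18.38

18.38


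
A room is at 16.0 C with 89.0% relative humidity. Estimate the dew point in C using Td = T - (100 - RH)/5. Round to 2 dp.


Td = 16.0 - (100-89.0)/5 = 13.80 C

13.80 C


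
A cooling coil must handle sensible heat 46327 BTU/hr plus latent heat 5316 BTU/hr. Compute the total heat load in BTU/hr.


Qt = 46327 + 5316 = 51643 BTU/hr

51643 BTU/hr


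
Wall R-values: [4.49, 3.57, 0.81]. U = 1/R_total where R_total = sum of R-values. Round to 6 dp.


R_total = 4.49 + 3.57 + 0.81 = 8.87
U = 1/8.87 = 0.112740

0.112740


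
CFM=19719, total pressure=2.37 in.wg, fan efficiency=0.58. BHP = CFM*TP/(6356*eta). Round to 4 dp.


BHP = 19719 * 2.37 / (6356 * 0.58) = 12.6771 hp

12.6771 hp


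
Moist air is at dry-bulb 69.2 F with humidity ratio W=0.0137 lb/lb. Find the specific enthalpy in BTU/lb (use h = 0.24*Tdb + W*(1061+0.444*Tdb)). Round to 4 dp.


h = 0.24*69.2 + 0.0137*(1061+0.444*69.2) = 31.5646 BTU/lb

31.5646 BTU/lb


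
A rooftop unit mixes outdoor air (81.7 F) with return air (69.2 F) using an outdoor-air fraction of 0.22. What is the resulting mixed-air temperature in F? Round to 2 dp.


T_mix = 0.22*81.7 + 0.78*69.2 = 71.95 F

71.95 F


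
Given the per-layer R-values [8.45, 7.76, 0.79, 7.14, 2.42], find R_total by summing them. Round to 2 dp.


R_total = 8.45 + 7.76 + 0.79 + 7.14 + 2.42 = 26.56

26.56


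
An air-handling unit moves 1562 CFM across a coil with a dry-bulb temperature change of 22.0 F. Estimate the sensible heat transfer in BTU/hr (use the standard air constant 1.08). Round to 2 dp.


Q = 1.08 * 1562 * 22.0 = 37113.12 BTU/hr

37113.12 BTU/hr


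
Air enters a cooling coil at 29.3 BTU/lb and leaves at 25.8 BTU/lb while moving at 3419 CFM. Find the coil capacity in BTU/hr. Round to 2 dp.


Q = 4.5 * 3419 * (29.3 - 25.8) = 53849.25 BTU/hr

53849.25 BTU/hr


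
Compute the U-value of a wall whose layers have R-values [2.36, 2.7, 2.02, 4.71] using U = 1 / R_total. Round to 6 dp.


R_total = 2.36 + 2.7 + 2.02 + 4.71 = 11.79
U = 1/11.79 = 0.084818

0.084818


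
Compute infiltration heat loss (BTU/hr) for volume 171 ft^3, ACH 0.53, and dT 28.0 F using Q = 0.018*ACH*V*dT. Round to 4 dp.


Q = 0.018 * 0.53 * 171 * 28.0 = 45.6775 BTU/hr

45.6775 BTU/hr


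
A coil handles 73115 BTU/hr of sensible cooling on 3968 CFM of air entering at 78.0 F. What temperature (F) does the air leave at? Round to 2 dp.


dT = 73115/(1.08*3968) = 17.0613
T_leave = 78.0 - 17.0613 = 60.94 F

60.94 F


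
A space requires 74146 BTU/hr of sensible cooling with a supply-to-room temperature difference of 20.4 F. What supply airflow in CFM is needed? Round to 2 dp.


CFM = 74146 / (1.08 * 20.4) = 3365.38

3365.38 CFM


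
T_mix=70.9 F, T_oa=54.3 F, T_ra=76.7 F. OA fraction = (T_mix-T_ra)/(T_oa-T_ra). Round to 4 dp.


frac = (70.9 - 76.7) / (54.3 - 76.7) = 0.2589

0.2589


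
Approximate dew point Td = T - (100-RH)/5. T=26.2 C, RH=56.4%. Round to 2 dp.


Td = 26.2 - (100-56.4)/5 = 17.48 C

17.48 C


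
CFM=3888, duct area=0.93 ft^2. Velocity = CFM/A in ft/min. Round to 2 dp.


V = 3888 / 0.93 = 4180.65 ft/min

4180.65 ft/min


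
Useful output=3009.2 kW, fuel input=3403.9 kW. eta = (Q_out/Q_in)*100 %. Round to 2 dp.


eta = (3009.2/3403.9)*100 = 88.40 %

88.40 %


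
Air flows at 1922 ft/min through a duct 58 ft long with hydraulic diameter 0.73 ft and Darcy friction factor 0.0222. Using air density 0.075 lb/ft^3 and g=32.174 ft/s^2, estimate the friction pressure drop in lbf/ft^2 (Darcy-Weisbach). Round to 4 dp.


v_fps = 1922/60 = 32.0333 ft/s
dp = 0.0222*(58/0.73)*0.075*32.0333^2/(2*32.174) = 2.1095 lbf/ft^2

2.1095 lbf/ft^2


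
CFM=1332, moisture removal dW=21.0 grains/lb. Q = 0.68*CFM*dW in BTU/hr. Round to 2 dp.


Q = 0.68 * 1332 * 21.0 = 19020.96 BTU/hr

19020.96 BTU/hr


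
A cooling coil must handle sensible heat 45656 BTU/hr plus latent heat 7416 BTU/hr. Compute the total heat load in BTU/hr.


Qt = 45656 + 7416 = 53072 BTU/hr

53072 BTU/hr


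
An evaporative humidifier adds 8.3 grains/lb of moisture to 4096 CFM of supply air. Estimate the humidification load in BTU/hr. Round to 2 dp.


Q = 0.68 * 4096 * 8.3 = 23117.82 BTU/hr

23117.82 BTU/hr


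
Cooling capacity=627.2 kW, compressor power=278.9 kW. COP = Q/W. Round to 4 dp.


COP = 627.2 / 278.9 = 2.2488

2.2488


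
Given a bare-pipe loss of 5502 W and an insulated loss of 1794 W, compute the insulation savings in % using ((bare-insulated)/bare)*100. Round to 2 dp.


Savings = ((5502-1794)/5502)*100 = 67.39 %

67.39 %


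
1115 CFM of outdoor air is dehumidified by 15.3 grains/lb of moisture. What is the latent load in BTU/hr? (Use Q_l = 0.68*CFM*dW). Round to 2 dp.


Q = 0.68 * 1115 * 15.3 = 11600.46 BTU/hr

11600.46 BTU/hr


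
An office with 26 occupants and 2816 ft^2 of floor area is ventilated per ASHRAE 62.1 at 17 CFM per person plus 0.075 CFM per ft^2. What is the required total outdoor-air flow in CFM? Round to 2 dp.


Total = 26*17 + 2816*0.075 = 653.20 CFM

653.20 CFM


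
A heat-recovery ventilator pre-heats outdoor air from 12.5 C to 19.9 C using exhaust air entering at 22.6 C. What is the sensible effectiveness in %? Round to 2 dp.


eff = (19.9-12.5)/(22.6-12.5)*100 = 73.27 %

73.27 %


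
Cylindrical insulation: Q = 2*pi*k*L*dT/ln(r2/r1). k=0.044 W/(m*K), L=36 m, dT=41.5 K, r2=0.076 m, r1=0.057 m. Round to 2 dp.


Q = 2*pi*0.044*36*41.5/ln(0.076/0.057) = 1435.72 W

1435.72 W


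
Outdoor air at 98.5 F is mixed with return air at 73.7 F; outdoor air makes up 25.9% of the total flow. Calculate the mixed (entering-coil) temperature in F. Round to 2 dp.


T_mix = 73.7 + (25.9/100)*(98.5-73.7) = 80.12 F

80.12 F


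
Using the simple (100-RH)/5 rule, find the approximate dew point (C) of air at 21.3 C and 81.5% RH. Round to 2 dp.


Td = 21.3 - (100-81.5)/5 = 17.60 C

17.60 C


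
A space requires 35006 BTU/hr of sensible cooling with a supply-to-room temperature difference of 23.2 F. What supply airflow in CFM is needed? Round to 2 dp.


CFM = 35006 / (1.08 * 23.2) = 1397.11

1397.11 CFM


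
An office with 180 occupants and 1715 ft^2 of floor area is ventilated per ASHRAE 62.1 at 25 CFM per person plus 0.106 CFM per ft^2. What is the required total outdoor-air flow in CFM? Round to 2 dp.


Total = 180*25 + 1715*0.106 = 4681.79 CFM

4681.79 CFM


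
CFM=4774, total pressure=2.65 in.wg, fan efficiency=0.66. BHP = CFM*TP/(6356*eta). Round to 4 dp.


BHP = 4774 * 2.65 / (6356 * 0.66) = 3.0158 hp

3.0158 hp


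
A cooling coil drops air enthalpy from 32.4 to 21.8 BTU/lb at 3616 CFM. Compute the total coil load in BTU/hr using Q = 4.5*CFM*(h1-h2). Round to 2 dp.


Q = 4.5 * 3616 * (32.4 - 21.8) = 172483.20 BTU/hr

172483.20 BTU/hr


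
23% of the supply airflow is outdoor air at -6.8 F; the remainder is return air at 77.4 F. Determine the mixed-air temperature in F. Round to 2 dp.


T_mix = 0.23*(-6.8) + 0.77*77.4 = 58.03 F

58.03 F


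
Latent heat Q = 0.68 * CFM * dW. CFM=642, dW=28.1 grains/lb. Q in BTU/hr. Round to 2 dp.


Q = 0.68 * 642 * 28.1 = 12267.34 BTU/hr

12267.34 BTU/hr


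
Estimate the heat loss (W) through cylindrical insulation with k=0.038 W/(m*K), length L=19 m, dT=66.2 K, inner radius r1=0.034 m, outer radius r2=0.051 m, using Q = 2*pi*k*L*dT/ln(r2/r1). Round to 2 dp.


Q = 2*pi*0.038*19*66.2/ln(0.051/0.034) = 740.66 W

740.66 W


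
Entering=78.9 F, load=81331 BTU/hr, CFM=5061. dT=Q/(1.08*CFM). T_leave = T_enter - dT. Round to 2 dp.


dT = 81331/(1.08*5061) = 14.8798
T_leave = 78.9 - 14.8798 = 64.02 F

64.02 F


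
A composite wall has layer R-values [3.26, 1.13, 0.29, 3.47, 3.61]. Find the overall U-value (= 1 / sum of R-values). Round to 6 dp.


R_total = 3.26 + 1.13 + 0.29 + 3.47 + 3.61 = 11.76
U = 1/11.76 = 0.085034

0.085034


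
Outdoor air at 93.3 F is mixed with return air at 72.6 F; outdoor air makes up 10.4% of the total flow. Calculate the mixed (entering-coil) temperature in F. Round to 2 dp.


T_mix = 72.6 + (10.4/100)*(93.3-72.6) = 74.75 F

74.75 F


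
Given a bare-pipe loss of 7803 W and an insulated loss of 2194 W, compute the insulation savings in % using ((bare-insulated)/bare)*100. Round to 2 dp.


Savings = ((7803-2194)/7803)*100 = 71.88 %

71.88 %


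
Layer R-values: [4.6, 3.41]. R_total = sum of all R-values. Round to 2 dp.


R_total = 4.6 + 3.41 = 8.01

8.01


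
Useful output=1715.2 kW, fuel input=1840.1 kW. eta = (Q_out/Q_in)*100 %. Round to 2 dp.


eta = (1715.2/1840.1)*100 = 93.21 %

93.21 %


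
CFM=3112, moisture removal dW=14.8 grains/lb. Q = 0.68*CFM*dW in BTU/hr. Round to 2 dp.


Q = 0.68 * 3112 * 14.8 = 31319.17 BTU/hr

31319.17 BTU/hr


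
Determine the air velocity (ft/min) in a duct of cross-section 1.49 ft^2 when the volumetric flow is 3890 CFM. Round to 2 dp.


V = 3890 / 1.49 = 2610.74 ft/min

2610.74 ft/min


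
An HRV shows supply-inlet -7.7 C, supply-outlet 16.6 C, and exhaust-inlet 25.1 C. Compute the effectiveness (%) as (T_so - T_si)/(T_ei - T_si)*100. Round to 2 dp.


eff = (16.6-(-7.7))/(25.1-(-7.7))*100 = 74.09 %

74.09 %


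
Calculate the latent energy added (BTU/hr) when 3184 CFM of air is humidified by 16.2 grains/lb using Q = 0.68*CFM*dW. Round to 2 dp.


Q = 0.68 * 3184 * 16.2 = 35074.94 BTU/hr

35074.94 BTU/hr


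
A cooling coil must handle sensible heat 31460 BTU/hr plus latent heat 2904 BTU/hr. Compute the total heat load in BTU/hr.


Qt = 31460 + 2904 = 34364 BTU/hr

34364 BTU/hr


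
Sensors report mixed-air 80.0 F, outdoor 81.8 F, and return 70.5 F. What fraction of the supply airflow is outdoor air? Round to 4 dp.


frac = (80.0 - 70.5) / (81.8 - 70.5) = 0.8407

0.8407


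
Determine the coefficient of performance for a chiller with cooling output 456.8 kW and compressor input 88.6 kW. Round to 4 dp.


COP = 456.8 / 88.6 = 5.1558

5.1558


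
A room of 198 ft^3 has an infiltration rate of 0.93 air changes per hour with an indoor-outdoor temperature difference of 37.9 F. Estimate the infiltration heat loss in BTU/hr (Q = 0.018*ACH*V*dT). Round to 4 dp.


Q = 0.018 * 0.93 * 198 * 37.9 = 125.6203 BTU/hr

125.6203 BTU/hr


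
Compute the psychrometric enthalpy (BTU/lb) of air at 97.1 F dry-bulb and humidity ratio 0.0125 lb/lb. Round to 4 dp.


h = 0.24*97.1 + 0.0125*(1061+0.444*97.1) = 37.1054 BTU/lb

37.1054 BTU/lb


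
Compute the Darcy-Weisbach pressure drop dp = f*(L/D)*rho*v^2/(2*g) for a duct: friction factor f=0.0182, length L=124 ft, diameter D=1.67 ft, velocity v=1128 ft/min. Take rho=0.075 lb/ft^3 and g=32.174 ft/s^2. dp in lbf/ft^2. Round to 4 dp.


v_fps = 1128/60 = 18.8 ft/s
dp = 0.0182*(124/1.67)*0.075*18.8^2/(2*32.174) = 0.5567 lbf/ft^2

0.5567 lbf/ft^2


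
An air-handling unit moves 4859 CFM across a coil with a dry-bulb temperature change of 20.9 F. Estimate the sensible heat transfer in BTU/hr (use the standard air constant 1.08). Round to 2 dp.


Q = 1.08 * 4859 * 20.9 = 109677.35 BTU/hr

109677.35 BTU/hr


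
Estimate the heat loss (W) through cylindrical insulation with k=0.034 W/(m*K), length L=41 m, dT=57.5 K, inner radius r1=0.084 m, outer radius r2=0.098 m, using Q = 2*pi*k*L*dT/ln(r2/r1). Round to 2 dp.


Q = 2*pi*0.034*41*57.5/ln(0.098/0.084) = 3267.12 W

3267.12 W


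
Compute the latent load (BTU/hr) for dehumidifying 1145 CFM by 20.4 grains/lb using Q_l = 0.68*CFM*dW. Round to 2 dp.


Q = 0.68 * 1145 * 20.4 = 15883.44 BTU/hr

15883.44 BTU/hr


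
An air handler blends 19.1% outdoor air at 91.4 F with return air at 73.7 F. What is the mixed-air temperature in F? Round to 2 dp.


T_mix = 73.7 + (19.1/100)*(91.4-73.7) = 77.08 F

77.08 F


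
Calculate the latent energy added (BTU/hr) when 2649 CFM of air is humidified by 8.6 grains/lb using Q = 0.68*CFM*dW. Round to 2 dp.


Q = 0.68 * 2649 * 8.6 = 15491.35 BTU/hr

15491.35 BTU/hr


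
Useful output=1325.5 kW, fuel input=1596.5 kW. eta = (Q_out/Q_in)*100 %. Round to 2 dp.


eta = (1325.5/1596.5)*100 = 83.03 %

83.03 %


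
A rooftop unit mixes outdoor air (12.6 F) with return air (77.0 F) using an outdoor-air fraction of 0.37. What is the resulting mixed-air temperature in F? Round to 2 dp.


T_mix = 0.37*12.6 + 0.63*77.0 = 53.17 F

53.17 F


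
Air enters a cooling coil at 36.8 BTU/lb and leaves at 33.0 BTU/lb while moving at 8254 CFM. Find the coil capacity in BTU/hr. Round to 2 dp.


Q = 4.5 * 8254 * (36.8 - 33.0) = 141143.40 BTU/hr

141143.40 BTU/hr


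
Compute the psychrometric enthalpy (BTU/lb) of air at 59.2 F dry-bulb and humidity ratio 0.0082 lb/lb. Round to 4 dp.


h = 0.24*59.2 + 0.0082*(1061+0.444*59.2) = 23.1237 BTU/lb

23.1237 BTU/lb


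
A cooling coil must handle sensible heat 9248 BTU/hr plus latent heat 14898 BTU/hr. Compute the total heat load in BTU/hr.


Qt = 9248 + 14898 = 24146 BTU/hr

24146 BTU/hr


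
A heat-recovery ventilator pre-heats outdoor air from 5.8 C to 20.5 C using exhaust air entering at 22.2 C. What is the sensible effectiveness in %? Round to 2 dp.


eff = (20.5-5.8)/(22.2-5.8)*100 = 89.63 %

89.63 %


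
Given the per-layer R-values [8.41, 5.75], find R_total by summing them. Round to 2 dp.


R_total = 8.41 + 5.75 = 14.16

14.16


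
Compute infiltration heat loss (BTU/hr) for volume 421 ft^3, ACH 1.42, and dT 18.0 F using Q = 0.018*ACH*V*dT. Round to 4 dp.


Q = 0.018 * 1.42 * 421 * 18.0 = 193.6937 BTU/hr

193.6937 BTU/hr


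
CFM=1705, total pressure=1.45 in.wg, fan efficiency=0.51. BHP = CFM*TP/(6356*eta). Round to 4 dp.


BHP = 1705 * 1.45 / (6356 * 0.51) = 0.7627 hp

0.7627 hp


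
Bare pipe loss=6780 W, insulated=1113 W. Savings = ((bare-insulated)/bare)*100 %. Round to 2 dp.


Savings = ((6780-1113)/6780)*100 = 83.58 %

83.58 %


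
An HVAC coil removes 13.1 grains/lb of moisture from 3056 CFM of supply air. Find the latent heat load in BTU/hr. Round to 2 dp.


Q = 0.68 * 3056 * 13.1 = 27222.85 BTU/hr

27222.85 BTU/hr


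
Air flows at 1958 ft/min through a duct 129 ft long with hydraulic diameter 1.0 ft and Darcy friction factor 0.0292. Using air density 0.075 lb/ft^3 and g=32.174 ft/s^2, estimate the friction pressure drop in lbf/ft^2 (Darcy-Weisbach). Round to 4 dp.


v_fps = 1958/60 = 32.6333 ft/s
dp = 0.0292*(129/1.0)*0.075*32.6333^2/(2*32.174) = 4.6754 lbf/ft^2

4.6754 lbf/ft^2


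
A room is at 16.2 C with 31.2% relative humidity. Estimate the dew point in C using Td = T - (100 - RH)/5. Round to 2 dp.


Td = 16.2 - (100-31.2)/5 = 2.44 C

2.44 C


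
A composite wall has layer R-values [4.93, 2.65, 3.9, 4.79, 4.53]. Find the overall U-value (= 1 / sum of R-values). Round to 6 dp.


R_total = 4.93 + 2.65 + 3.9 + 4.79 + 4.53 = 20.80
U = 1/20.80 = 0.048077

0.048077


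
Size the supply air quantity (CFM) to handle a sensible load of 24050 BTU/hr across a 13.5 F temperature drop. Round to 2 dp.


CFM = 24050 / (1.08 * 13.5) = 1649.52

1649.52 CFM


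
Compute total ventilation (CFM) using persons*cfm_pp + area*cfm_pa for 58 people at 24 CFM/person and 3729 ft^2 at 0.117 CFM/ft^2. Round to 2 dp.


Total = 58*24 + 3729*0.117 = 1828.29 CFM

1828.29 CFM


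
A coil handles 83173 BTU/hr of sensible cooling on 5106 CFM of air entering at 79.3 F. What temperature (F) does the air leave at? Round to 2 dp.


dT = 83173/(1.08*5106) = 15.0827
T_leave = 79.3 - 15.0827 = 64.22 F

64.22 F


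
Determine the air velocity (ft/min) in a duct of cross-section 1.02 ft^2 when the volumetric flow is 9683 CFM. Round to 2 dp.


V = 9683 / 1.02 = 9493.14 ft/min

9493.14 ft/min


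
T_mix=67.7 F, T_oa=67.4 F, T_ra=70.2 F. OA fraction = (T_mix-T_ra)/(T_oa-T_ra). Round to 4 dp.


frac = (67.7 - 70.2) / (67.4 - 70.2) = 0.8929

0.8929


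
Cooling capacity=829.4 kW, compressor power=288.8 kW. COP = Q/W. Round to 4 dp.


COP = 829.4 / 288.8 = 2.8719

2.8719


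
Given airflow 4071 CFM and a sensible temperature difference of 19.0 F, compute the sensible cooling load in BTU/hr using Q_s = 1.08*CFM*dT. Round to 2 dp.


Q = 1.08 * 4071 * 19.0 = 83536.92 BTU/hr

83536.92 BTU/hr


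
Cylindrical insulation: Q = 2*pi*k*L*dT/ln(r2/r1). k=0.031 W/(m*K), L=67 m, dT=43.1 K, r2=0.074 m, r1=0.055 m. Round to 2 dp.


Q = 2*pi*0.031*67*43.1/ln(0.074/0.055) = 1895.52 W

1895.52 W


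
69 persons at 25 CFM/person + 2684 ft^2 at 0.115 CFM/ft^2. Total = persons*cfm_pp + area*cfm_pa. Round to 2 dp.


Total = 69*25 + 2684*0.115 = 2033.66 CFM

2033.66 CFM


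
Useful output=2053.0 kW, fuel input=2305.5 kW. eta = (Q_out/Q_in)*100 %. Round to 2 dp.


eta = (2053.0/2305.5)*100 = 89.05 %

89.05 %


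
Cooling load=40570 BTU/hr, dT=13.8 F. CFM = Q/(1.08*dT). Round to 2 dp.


CFM = 40570 / (1.08 * 13.8) = 2722.09

2722.09 CFM


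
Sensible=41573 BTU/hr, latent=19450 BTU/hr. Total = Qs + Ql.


Qt = 41573 + 19450 = 61023 BTU/hr

61023 BTU/hr


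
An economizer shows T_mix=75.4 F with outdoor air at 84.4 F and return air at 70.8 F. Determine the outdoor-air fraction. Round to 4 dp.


frac = (75.4 - 70.8) / (84.4 - 70.8) = 0.3382

0.3382


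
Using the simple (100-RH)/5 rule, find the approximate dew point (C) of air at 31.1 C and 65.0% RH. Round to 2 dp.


Td = 31.1 - (100-65.0)/5 = 24.10 C

24.10 C


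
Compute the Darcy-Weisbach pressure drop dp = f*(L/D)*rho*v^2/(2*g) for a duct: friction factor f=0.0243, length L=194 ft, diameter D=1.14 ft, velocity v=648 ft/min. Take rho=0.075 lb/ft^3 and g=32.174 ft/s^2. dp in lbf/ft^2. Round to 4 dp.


v_fps = 648/60 = 10.8 ft/s
dp = 0.0243*(194/1.14)*0.075*10.8^2/(2*32.174) = 0.5622 lbf/ft^2

0.5622 lbf/ft^2


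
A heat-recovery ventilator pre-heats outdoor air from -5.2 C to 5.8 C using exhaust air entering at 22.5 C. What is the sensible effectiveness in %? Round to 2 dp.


eff = (5.8-(-5.2))/(22.5-(-5.2))*100 = 39.71 %

39.71 %


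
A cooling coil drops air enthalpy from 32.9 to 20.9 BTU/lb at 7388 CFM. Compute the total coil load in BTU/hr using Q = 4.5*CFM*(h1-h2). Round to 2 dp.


Q = 4.5 * 7388 * (32.9 - 20.9) = 398952.00 BTU/hr

398952.00 BTU/hr


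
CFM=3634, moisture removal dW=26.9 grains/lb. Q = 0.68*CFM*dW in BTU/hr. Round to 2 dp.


Q = 0.68 * 3634 * 26.9 = 66473.13 BTU/hr

66473.13 BTU/hr


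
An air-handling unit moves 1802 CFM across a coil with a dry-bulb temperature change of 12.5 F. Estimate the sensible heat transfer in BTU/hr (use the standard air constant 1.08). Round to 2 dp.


Q = 1.08 * 1802 * 12.5 = 24327.00 BTU/hr

24327.00 BTU/hr


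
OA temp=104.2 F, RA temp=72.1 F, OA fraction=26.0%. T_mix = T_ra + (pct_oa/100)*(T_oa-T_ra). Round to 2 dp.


T_mix = 72.1 + (26.0/100)*(104.2-72.1) = 80.45 F

80.45 F


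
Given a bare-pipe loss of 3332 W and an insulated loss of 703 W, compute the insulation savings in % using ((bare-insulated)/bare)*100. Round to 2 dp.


Savings = ((3332-703)/3332)*100 = 78.90 %

78.90 %


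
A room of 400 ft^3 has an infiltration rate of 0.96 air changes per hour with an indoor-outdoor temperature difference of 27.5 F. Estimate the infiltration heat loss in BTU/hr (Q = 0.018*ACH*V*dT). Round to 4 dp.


Q = 0.018 * 0.96 * 400 * 27.5 = 190.0800 BTU/hr

190.0800 BTU/hr


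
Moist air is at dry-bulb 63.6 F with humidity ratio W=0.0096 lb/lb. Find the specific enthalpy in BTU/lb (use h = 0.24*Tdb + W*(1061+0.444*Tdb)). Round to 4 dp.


h = 0.24*63.6 + 0.0096*(1061+0.444*63.6) = 25.7207 BTU/lb

25.7207 BTU/lb


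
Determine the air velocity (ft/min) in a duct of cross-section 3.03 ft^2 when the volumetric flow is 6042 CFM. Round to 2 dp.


V = 6042 / 3.03 = 1994.06 ft/min

1994.06 ft/min


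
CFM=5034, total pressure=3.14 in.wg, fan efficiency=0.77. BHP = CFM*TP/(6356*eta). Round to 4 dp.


BHP = 5034 * 3.14 / (6356 * 0.77) = 3.2297 hp

3.2297 hp


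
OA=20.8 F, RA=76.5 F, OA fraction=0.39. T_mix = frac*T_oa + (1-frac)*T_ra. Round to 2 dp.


T_mix = 0.39*20.8 + 0.61*76.5 = 54.78 F

54.78 F


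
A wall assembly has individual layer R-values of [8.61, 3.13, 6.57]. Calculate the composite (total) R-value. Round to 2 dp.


R_total = 8.61 + 3.13 + 6.57 = 18.31

18.31


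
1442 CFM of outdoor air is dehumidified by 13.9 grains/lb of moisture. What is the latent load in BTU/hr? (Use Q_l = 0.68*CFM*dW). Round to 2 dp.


Q = 0.68 * 1442 * 13.9 = 13629.78 BTU/hr

13629.78 BTU/hr


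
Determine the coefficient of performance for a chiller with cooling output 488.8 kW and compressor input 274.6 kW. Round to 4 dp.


COP = 488.8 / 274.6 = 1.7800

1.7800


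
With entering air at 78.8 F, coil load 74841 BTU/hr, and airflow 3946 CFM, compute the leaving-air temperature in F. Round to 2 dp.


dT = 74841/(1.08*3946) = 17.5614
T_leave = 78.8 - 17.5614 = 61.24 F

61.24 F


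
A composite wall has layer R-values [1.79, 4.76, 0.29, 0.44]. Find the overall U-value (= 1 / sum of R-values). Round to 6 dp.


R_total = 1.79 + 4.76 + 0.29 + 0.44 = 7.28
U = 1/7.28 = 0.137363

0.137363


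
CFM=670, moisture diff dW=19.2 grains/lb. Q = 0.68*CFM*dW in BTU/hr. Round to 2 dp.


Q = 0.68 * 670 * 19.2 = 8747.52 BTU/hr

8747.52 BTU/hr


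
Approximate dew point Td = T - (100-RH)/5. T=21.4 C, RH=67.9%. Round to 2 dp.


Td = 21.4 - (100-67.9)/5 = 14.98 C

14.98 C


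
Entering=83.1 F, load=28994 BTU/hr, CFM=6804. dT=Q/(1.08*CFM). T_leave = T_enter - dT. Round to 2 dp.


dT = 28994/(1.08*6804) = 3.9457
T_leave = 83.1 - 3.9457 = 79.15 F

79.15 F
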